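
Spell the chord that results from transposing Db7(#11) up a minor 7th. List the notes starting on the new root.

Cb – Eb – Gb – Bbb – F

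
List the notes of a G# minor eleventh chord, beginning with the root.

G♯, B, D♯, F♯, A♯, C♯

G# minor eleventh: minor eleventh on G♯.
Root: G♯
Minor 3rd (3rd): B
Perfect 5th (5th): D♯
Minor 7th (7th): F♯
Major 9th (9th): A♯
Perfect 11th (11th): C♯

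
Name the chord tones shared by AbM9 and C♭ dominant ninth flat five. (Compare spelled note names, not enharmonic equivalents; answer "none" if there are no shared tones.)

E♭

AbM9 = A♭, C, E♭, G, B♭.
C♭ dominant ninth flat five = C♭, E♭, G𝄫, B𝄫, D♭.
Shared: E♭.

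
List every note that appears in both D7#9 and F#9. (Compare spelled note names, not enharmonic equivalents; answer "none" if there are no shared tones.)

F♯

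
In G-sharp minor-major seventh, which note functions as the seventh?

G-sharp minor-major seventh is built on G#; its 7th is a major 7th above the root.
A seventh above G uses the letter F, and the major 7th above G# is F##.

F##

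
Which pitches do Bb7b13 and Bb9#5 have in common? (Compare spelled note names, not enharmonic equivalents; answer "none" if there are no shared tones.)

B♭ – D – A♭

Bb7b13 = B♭, D, F, A♭, G♭.
Bb9#5 = B♭, D, F♯, A♭, C.
Shared: B♭, D, A♭.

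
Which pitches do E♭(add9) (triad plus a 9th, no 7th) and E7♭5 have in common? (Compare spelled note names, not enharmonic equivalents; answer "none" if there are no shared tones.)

Bb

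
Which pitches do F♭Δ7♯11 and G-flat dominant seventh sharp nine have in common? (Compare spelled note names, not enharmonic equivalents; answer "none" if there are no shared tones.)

Fb  Bb

F♭Δ7♯11: Fb Ab Cb Eb Bb
G-flat dominant seventh sharp nine: Gb Bb Db Fb A
Common to both → Fb, Bb.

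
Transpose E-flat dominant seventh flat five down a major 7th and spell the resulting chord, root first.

Transposed root: Eb → Fb (major 7th down). So we spell Fb dominant seventh flat five:
Root: Fb
Major 3rd (3rd): Ab
Diminished 5th (5th): Cbb
Minor 7th (7th): Ebb

Fb – Ab – Cbb – Ebb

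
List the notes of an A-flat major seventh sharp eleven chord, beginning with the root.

A-flat  C  E-flat  G  D

A-flat major seventh sharp eleven: major seventh sharp eleven on A-flat.
- root: A-flat
- major 3rd: C
- perfect 5th: E-flat
- major 7th: G
- augmented 11th: D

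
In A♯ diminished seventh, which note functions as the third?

C-sharp

A♯ diminished seventh is built on A-sharp; its 3rd is a minor 3rd above the root.
A third above A uses the letter C, and the minor 3rd above A-sharp is C-sharp.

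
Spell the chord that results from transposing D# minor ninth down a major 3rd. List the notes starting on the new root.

B, D, F#, A, C#

D# down a major 3rd → B. New chord: B minor ninth.
B — root
D — minor 3rd
F# — perfect 5th
A — minor 7th
C# — major 9th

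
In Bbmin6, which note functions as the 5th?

F

Bbmin6 is built on B♭; its 5th is a perfect 5th above the root.
A fifth above B uses the letter F, and the perfect 5th above B♭ is F.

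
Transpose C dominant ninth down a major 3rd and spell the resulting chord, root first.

A-flat, C, E-flat, G-flat, B-flat

A major 3rd down from C is A-flat, so the new chord is A-flat dominant ninth.
A-flat — root
C — major 3rd
E-flat — perfect 5th
G-flat — minor 7th
B-flat — major 9th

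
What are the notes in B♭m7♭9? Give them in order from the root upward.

Bb, Db, F, Ab, Cb

B♭m7♭9: minor seventh flat nine on Bb.
Root: Bb
Minor 3rd (3rd): Db
Perfect 5th (5th): F
Minor 7th (7th): Ab
Minor 9th (9th): Cb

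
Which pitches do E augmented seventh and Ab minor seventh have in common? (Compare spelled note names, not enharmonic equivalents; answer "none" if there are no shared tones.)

none

E augmented seventh: E G-sharp B-sharp D
Ab minor seventh: A-flat C-flat E-flat G-flat
Common to both → none.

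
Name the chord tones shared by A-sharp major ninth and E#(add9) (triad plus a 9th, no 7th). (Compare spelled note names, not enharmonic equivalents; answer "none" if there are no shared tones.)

E♯ G𝄪 B♯

A-sharp major ninth: A♯ C𝄪 E♯ G𝄪 B♯
E#(add9): E♯ G𝄪 B♯ F𝄪
Common to both → E♯, G𝄪, B♯.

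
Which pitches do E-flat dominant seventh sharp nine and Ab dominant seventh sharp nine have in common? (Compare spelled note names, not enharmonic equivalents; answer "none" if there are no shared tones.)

E-flat

E-flat dominant seventh sharp nine = E-flat, G, B-flat, D-flat, F-sharp.
Ab dominant seventh sharp nine = A-flat, C, E-flat, G-flat, B.
Shared: E-flat.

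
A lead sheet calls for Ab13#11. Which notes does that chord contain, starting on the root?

Root Ab, quality dominant thirteenth sharp eleven:
root → Ab
3rd (major 3rd) → C
5th (perfect 5th) → Eb
7th (minor 7th) → Gb
9th (major 9th) → Bb
11th (augmented 11th) → D
13th (major 13th) → F

Ab  C  Eb  Gb  Bb  D  F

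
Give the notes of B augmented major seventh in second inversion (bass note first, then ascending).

In root position, B augmented major seventh is B–D#–F##–A#.
Second inversion puts the fifth (F##) in the bass.

F## A# B D#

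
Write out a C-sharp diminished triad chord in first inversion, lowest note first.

E, G, C#

In root position, C-sharp diminished triad is C#–E–G.
First inversion puts the third (E) in the bass.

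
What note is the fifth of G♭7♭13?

G♭7♭13 is built on G♭; its 5th is a perfect 5th above the root.
A fifth above G uses the letter D, and the perfect 5th above G♭ is D♭.

D♭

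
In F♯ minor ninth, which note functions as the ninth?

F♯ minor ninth is built on F-sharp; its 9th is a major 9th above the root.
A second above F uses the letter G, and the major 9th above F-sharp is G-sharp.

G-sharp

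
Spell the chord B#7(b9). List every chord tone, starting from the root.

B#7(b9): dominant seventh flat nine on B♯.
B♯ — root
D𝄪 — major 3rd
F𝄪 — perfect 5th
A♯ — minor 7th
C♯ — minor 9th

B♯ – D𝄪 – F𝄪 – A♯ – C♯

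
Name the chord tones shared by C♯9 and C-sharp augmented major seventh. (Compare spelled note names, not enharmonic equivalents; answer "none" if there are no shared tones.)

C♯9 = C♯, E♯, G♯, B, D♯.
C-sharp augmented major seventh = C♯, E♯, G𝄪, B♯.
Shared: C♯, E♯.

C♯  E♯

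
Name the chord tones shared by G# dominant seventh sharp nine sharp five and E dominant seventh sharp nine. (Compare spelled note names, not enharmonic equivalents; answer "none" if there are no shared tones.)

G# dominant seventh sharp nine sharp five: G# B# D## F# A##
E dominant seventh sharp nine: E G# B D F##
Common to both → G#.

G#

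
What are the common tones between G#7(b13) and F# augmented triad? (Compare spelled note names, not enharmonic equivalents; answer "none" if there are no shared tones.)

G#7(b13): G# B# D# F# E
F# augmented triad: F# A# C##
Common to both → F#.

F#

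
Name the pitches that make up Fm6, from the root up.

Root F, quality minor sixth:
F — root
A♭ — minor 3rd
C — perfect 5th
D — major 6th

F  A♭  C  D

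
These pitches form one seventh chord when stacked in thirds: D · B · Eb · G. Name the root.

Eb

Stacking in thirds gives Eb – G – B – D, so Eb is the root — Eb augmented major seventh.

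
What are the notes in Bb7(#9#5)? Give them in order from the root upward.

B♭ D F♯ A♭ C♯

Root B♭, quality dominant seventh sharp nine sharp five:
B♭ — root
D — major 3rd
F♯ — augmented 5th
A♭ — minor 7th
C♯ — augmented 9th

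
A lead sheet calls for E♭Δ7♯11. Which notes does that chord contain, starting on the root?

Eb – G – Bb – D – A

E♭Δ7♯11: major seventh sharp eleven on Eb.
Eb — root
G — major 3rd
Bb — perfect 5th
D — major 7th
A — augmented 11th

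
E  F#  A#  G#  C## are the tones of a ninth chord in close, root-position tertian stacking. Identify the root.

F#

Arranged so that each adjacent pair is a third by letter name: F# – A# – C## – E – G#.
The bottom of that stack, F#, is the root (this is F# dominant ninth sharp five).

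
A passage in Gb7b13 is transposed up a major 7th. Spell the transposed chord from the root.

F A C Eb Db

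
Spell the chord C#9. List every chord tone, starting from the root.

C#  E#  G#  B  D#

C#9: dominant ninth on C#.
- root: C#
- major 3rd: E#
- perfect 5th: G#
- minor 7th: B
- major 9th: D#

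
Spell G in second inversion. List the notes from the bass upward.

D  G  B

G = G–B–D; second inversion → fifth (D) lowest.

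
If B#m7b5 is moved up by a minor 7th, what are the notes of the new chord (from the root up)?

A♯ C♯ E G♯

B♯ up a minor 7th → A♯. New chord: A♯ half-diminished seventh.
- root: A♯
- minor 3rd: C♯
- diminished 5th: E
- minor 7th: G♯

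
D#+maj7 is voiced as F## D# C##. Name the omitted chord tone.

A##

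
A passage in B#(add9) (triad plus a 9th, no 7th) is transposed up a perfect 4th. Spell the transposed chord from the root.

B# up a perfect 4th → E#. New chord: E# added-ninth.
- root: E#
- major 3rd: G##
- perfect 5th: B#
- major 9th: F##

E#, G##, B#, F##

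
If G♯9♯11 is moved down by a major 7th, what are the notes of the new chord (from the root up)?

A, C♯, E, G, B, D♯

A major 7th down from G♯ is A, so the new chord is A dominant ninth sharp eleven.
root → A
3rd (major 3rd) → C♯
5th (perfect 5th) → E
7th (minor 7th) → G
9th (major 9th) → B
11th (augmented 11th) → D♯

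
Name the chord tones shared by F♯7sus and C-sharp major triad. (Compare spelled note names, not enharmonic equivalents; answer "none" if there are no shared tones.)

F♯7sus: F# B C# E
C-sharp major triad: C# E# G#
Common to both → C#.

C#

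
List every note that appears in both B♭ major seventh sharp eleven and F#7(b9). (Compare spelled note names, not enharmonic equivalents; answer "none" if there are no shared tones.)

E

B♭ major seventh sharp eleven = B♭, D, F, A, E.
F#7(b9) = F♯, A♯, C♯, E, G.
Shared: E.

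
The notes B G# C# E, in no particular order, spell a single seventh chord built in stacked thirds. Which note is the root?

Arranged so that each adjacent pair is a third by letter name: C# – E – G# – B.
The bottom of that stack, C#, is the root (this is C# minor seventh).

C#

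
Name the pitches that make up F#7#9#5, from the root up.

F#7#9#5 is a dominant seventh sharp nine sharp five built on F#.
Root: F#
Major 3rd (3rd): A#
Augmented 5th (5th): C##
Minor 7th (7th): E
Augmented 9th (9th): G##

F# A# C## E G##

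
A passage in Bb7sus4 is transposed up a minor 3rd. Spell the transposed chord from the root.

Bb up a minor 3rd → Db. New chord: Db dominant seventh suspended fourth.
root → Db
4th (perfect 4th) → Gb
5th (perfect 5th) → Ab
7th (minor 7th) → Cb

Db  Gb  Ab  Cb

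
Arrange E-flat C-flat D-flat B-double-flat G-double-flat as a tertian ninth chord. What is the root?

Arranged so that each adjacent pair is a third by letter name: C-flat – E-flat – G-double-flat – B-double-flat – D-flat.
The bottom of that stack, C-flat, is the root (this is C-flat dominant ninth flat five).

C-flat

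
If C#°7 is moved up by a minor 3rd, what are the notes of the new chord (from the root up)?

Transposed root: C# → E (minor 3rd up). So we spell E diminished seventh:
- root: E
- minor 3rd: G
- diminished 5th: Bb
- diminished 7th: Db

E, G, Bb, Db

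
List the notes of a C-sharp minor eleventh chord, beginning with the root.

C-sharp minor eleventh is a minor eleventh built on C#.
Root: C#
Minor 3rd (3rd): E
Perfect 5th (5th): G#
Minor 7th (7th): B
Major 9th (9th): D#
Perfect 11th (11th): F#

C# E G# B D# F#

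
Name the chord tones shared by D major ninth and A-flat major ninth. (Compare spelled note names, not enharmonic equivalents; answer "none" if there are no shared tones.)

none

D major ninth: D F♯ A C♯ E
A-flat major ninth: A♭ C E♭ G B♭
Common to both → none.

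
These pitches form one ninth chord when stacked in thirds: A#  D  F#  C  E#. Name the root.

Arranged so that each adjacent pair is a third by letter name: D – F# – A# – C – E#.
The bottom of that stack, D, is the root (this is D dominant seventh sharp nine sharp five).

D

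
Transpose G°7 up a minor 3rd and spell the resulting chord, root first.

G up a minor 3rd → B♭. New chord: B♭ diminished seventh.
Root: B♭
Minor 3rd (3rd): D♭
Diminished 5th (5th): F♭
Diminished 7th (7th): A𝄫

B♭, D♭, F♭, A𝄫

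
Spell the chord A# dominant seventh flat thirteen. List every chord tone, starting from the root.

A#  C##  E#  G#  F#

A# dominant seventh flat thirteen is a dominant seventh flat thirteen built on A#.
- root: A#
- major 3rd: C##
- perfect 5th: E#
- minor 7th: G#
- minor 13th: F#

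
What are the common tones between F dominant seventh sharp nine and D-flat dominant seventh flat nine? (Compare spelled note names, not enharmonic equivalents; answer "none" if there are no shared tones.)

F

F dominant seventh sharp nine: F A C E-flat G-sharp
D-flat dominant seventh flat nine: D-flat F A-flat C-flat E-double-flat
Common to both → F.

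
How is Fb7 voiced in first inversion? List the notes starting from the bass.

Ab, Cb, Ebb, Fb

Fb7 = Fb–Ab–Cb–Ebb; first inversion → third (Ab) lowest.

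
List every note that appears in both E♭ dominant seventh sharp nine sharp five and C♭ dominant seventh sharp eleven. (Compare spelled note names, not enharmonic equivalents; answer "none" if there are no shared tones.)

E♭ dominant seventh sharp nine sharp five = E-flat, G, B, D-flat, F-sharp.
C♭ dominant seventh sharp eleven = C-flat, E-flat, G-flat, B-double-flat, F.
Shared: E-flat.

E-flat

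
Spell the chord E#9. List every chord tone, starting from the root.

E# – G## – B# – D# – F##

E#9: dominant ninth on E#.
root → E#
3rd (major 3rd) → G##
5th (perfect 5th) → B#
7th (minor 7th) → D#
9th (major 9th) → F##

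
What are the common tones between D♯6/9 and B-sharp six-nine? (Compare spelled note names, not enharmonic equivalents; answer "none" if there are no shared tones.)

F## B#

D♯6/9 = D#, F##, A#, B#, E#.
B-sharp six-nine = B#, D##, F##, G##, C##.
Shared: F##, B#.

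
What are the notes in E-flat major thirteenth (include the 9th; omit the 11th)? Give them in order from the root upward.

E-flat major thirteenth is a major thirteenth built on E-flat.
E-flat — root
G — major 3rd
B-flat — perfect 5th
D — major 7th
F — major 9th
C — major 13th

E-flat – G – B-flat – D – F – C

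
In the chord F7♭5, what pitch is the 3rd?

A

Root of F7♭5 = F. The 3rd is a major 3rd: F up a major 3rd → A.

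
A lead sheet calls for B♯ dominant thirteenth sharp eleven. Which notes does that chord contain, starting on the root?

B♯ dominant thirteenth sharp eleven: dominant thirteenth sharp eleven on B-sharp.
Root: B-sharp
Major 3rd (3rd): D-double-sharp
Perfect 5th (5th): F-double-sharp
Minor 7th (7th): A-sharp
Major 9th (9th): C-double-sharp
Augmented 11th (11th): E-double-sharp
Major 13th (13th): G-double-sharp

B-sharp D-double-sharp F-double-sharp A-sharp C-double-sharp E-double-sharp G-double-sharp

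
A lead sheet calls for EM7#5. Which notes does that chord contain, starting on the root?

E  G♯  B♯  D♯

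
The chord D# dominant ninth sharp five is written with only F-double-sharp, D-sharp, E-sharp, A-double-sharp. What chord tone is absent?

C-sharp

The full D# dominant ninth sharp five chord is D-sharp, F-double-sharp, A-double-sharp, C-sharp, E-sharp.
Comparing with the voicing, the minor 7th (7th) — C-sharp — is absent.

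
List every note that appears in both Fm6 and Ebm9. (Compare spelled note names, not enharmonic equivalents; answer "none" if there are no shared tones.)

F

Fm6 = F, Ab, C, D.
Ebm9 = Eb, Gb, Bb, Db, F.
Shared: F.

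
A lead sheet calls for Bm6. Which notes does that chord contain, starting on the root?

Bm6 is a minor sixth built on B.
B — root
D — minor 3rd
F# — perfect 5th
G# — major 6th

B, D, F#, G#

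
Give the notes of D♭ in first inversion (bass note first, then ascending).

F Ab Db

In root position, D♭ is Db–F–Ab.
First inversion puts the third (F) in the bass.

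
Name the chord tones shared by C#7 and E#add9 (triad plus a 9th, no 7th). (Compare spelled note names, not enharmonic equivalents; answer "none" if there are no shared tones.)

C#7: C# E# G# B
E#add9: E# G## B# F##
Common to both → E#.

E#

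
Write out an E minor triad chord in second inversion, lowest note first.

B E G

E minor triad = E–G–B; second inversion → fifth (B) lowest.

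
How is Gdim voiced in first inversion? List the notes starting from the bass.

B♭ – D♭ – G

Gdim = G–B♭–D♭; first inversion → third (B♭) lowest.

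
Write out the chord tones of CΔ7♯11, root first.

C  E  G  B  F#

CΔ7♯11: major seventh sharp eleven on C.
Root: C
Major 3rd (3rd): E
Perfect 5th (5th): G
Major 7th (7th): B
Augmented 11th (11th): F#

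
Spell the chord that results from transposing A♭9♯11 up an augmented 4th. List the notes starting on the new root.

An augmented 4th up from A♭ is D, so the new chord is D dominant ninth sharp eleven.
root → D
3rd (major 3rd) → F♯
5th (perfect 5th) → A
7th (minor 7th) → C
9th (major 9th) → E
11th (augmented 11th) → G♯

D  F♯  A  C  E  G♯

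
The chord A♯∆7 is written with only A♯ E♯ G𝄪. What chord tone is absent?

A♯∆7 = A♯, C𝄪, E♯, G𝄪. The voicing lacks the 3rd (major 3rd), C𝄪.

C𝄪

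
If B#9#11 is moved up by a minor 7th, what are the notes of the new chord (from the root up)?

A# – C## – E# – G# – B# – D##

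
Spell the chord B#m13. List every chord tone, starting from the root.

Root B#, quality minor thirteenth:
- root: B#
- minor 3rd: D#
- perfect 5th: F##
- minor 7th: A#
- major 9th: C##
- perfect 11th: E#
- major 13th: G##

B#  D#  F##  A#  C##  E#  G##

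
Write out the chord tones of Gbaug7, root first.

Gb – Bb – D – Fb

Gbaug7 is an augmented seventh built on Gb.
root → Gb
3rd (major 3rd) → Bb
5th (augmented 5th) → D
7th (minor 7th) → Fb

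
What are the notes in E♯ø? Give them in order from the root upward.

E# G# B D#

E♯ø is a half-diminished seventh built on E#.
E# — root
G# — minor 3rd
B — diminished 5th
D# — minor 7th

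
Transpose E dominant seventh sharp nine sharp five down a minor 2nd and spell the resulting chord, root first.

D-sharp, F-double-sharp, A-double-sharp, C-sharp, E-double-sharp

Transposed root: E → D-sharp (minor 2nd down). So we spell D-sharp dominant seventh sharp nine sharp five:
- root: D-sharp
- major 3rd: F-double-sharp
- augmented 5th: A-double-sharp
- minor 7th: C-sharp
- augmented 9th: E-double-sharp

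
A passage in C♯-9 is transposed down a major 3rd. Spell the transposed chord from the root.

A  C  E  G  B

A major 3rd down from C# is A, so the new chord is A minor ninth.
root → A
3rd (minor 3rd) → C
5th (perfect 5th) → E
7th (minor 7th) → G
9th (major 9th) → B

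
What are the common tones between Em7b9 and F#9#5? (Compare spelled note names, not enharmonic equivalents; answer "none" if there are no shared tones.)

E

Em7b9: E G B D F
F#9#5: F# A# C## E G#
Common to both → E.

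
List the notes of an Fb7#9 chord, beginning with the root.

Fb7#9 is a dominant seventh sharp nine built on Fb.
Root: Fb
Major 3rd (3rd): Ab
Perfect 5th (5th): Cb
Minor 7th (7th): Ebb
Augmented 9th (9th): G

Fb – Ab – Cb – Ebb – G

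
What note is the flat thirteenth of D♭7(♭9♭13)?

D♭7(♭9♭13) is built on D♭; its 13th is a minor 13th above the root.
A sixth above D uses the letter B, and the minor 13th above D♭ is B𝄫.

B𝄫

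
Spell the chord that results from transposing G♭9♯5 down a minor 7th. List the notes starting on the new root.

Transposed root: Gb → Ab (minor 7th down). So we spell Ab dominant ninth sharp five:
root → Ab
3rd (major 3rd) → C
5th (augmented 5th) → E
7th (minor 7th) → Gb
9th (major 9th) → Bb

Ab, C, E, Gb, Bb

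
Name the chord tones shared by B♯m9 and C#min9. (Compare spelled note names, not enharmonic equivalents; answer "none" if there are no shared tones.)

B♯m9 = B#, D#, F##, A#, C##.
C#min9 = C#, E, G#, B, D#.
Shared: D#.

D#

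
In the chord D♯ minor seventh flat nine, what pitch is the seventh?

D♯ minor seventh flat nine is built on D-sharp; its 7th is a minor 7th above the root.
A seventh above D uses the letter C, and the minor 7th above D-sharp is C-sharp.

C-sharp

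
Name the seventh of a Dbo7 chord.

Cbb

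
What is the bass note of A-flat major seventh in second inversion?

A-flat major seventh in root position is A♭–C–E♭–G.
Second inversion places the fifth in the bass, which is E♭.

E♭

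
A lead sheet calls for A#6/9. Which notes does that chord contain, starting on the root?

A#6/9: six-nine on A#.
root → A#
3rd (major 3rd) → C##
5th (perfect 5th) → E#
6th (major 6th) → F##
9th (major 9th) → B#

A#, C##, E#, F##, B#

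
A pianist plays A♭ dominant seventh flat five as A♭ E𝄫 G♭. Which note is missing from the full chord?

C

The full A♭ dominant seventh flat five chord is A♭, C, E𝄫, G♭.
Comparing with the voicing, the major 3rd (3rd) — C — is absent.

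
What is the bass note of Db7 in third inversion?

Db7 in root position is Db–F–Ab–Cb.
Third inversion places the seventh in the bass, which is Cb.

Cb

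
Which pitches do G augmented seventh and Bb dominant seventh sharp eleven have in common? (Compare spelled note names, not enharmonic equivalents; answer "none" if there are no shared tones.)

G augmented seventh = G, B, D#, F.
Bb dominant seventh sharp eleven = Bb, D, F, Ab, E.
Shared: F.

F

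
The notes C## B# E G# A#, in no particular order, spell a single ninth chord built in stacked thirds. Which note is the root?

A#

Stacking in thirds gives A# – C## – E – G# – B#, so A# is the root — A# dominant ninth flat five.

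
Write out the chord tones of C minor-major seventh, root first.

Root C, quality minor-major seventh:
Root: C
Minor 3rd (3rd): E-flat
Perfect 5th (5th): G
Major 7th (7th): B

C – E-flat – G – B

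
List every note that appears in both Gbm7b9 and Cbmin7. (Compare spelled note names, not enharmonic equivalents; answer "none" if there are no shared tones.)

Gbm7b9 = Gb, Bbb, Db, Fb, Abb.
Cbmin7 = Cb, Ebb, Gb, Bbb.
Shared: Gb, Bbb.

Gb  Bbb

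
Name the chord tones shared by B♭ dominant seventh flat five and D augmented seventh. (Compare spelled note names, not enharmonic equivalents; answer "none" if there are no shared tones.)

D

B♭ dominant seventh flat five: B-flat D F-flat A-flat
D augmented seventh: D F-sharp A-sharp C
Common to both → D.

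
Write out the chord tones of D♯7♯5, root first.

D#, F##, A##, C#

D♯7♯5: augmented seventh on D#.
- root: D#
- major 3rd: F##
- augmented 5th: A##
- minor 7th: C#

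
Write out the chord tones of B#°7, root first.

B♯, D♯, F♯, A

Root B♯, quality diminished seventh:
Root: B♯
Minor 3rd (3rd): D♯
Diminished 5th (5th): F♯
Diminished 7th (7th): A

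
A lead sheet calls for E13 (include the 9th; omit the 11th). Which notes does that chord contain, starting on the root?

E, G#, B, D, F#, C#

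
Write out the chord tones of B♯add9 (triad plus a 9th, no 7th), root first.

B♯add9: added-ninth on B#.
- root: B#
- major 3rd: D##
- perfect 5th: F##
- major 9th: C##

B#, D##, F##, C##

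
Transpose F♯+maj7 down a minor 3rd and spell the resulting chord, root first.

D#, F##, A##, C##

F# down a minor 3rd → D#. New chord: D# augmented major seventh.
root → D#
3rd (major 3rd) → F##
5th (augmented 5th) → A##
7th (major 7th) → C##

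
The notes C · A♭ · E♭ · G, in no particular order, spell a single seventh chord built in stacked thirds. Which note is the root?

Stacking in thirds gives A♭ – C – E♭ – G, so A♭ is the root — A♭ major seventh.

A♭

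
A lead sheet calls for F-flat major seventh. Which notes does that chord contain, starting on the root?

Root Fb, quality major seventh:
root → Fb
3rd (major 3rd) → Ab
5th (perfect 5th) → Cb
7th (major 7th) → Eb

Fb, Ab, Cb, Eb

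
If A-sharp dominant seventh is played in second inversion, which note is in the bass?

E-sharp

A-sharp dominant seventh = A-sharp–C-double-sharp–E-sharp–G-sharp. Second inversion → fifth in the bass = E-sharp.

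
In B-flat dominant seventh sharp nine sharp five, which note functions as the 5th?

B-flat dominant seventh sharp nine sharp five is built on Bb; its 5th is an augmented 5th above the root.
A fifth above B uses the letter F, and the augmented 5th above Bb is F#.

F#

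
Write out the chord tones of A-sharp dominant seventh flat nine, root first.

Root A#, quality dominant seventh flat nine:
- root: A#
- major 3rd: C##
- perfect 5th: E#
- minor 7th: G#
- minor 9th: B

A#, C##, E#, G#, B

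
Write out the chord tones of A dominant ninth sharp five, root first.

A dominant ninth sharp five: dominant ninth sharp five on A.
- root: A
- major 3rd: C-sharp
- augmented 5th: E-sharp
- minor 7th: G
- major 9th: B

A – C-sharp – E-sharp – G – B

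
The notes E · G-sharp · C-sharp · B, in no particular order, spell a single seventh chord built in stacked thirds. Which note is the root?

C-sharp

Stacking in thirds gives C-sharp – E – G-sharp – B, so C-sharp is the root — C-sharp minor seventh.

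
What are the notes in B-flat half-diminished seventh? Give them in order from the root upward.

B-flat half-diminished seventh: half-diminished seventh on B-flat.
- root: B-flat
- minor 3rd: D-flat
- diminished 5th: F-flat
- minor 7th: A-flat

B-flat  D-flat  F-flat  A-flat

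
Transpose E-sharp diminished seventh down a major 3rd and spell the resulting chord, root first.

Transposed root: E-sharp → C-sharp (major 3rd down). So we spell C-sharp diminished seventh:
Root: C-sharp
Minor 3rd (3rd): E
Diminished 5th (5th): G
Diminished 7th (7th): B-flat

C-sharp, E, G, B-flat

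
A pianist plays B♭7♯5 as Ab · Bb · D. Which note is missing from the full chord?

The full B♭7♯5 chord is Bb, D, F#, Ab.
Comparing with the voicing, the augmented 5th (5th) — F# — is absent.

F#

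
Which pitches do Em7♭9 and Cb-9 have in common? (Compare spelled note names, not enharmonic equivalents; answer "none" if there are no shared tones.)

none

Em7♭9: E G B D F
Cb-9: C♭ E𝄫 G♭ B𝄫 D♭
Common to both → none.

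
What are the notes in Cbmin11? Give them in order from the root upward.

Cb Ebb Gb Bbb Db Fb

Cbmin11 is a minor eleventh built on Cb.
Root: Cb
Minor 3rd (3rd): Ebb
Perfect 5th (5th): Gb
Minor 7th (7th): Bbb
Major 9th (9th): Db
Perfect 11th (11th): Fb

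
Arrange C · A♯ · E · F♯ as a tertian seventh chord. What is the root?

F♯

Stacking in thirds gives F♯ – A♯ – C – E, so F♯ is the root — F♯ dominant seventh flat five.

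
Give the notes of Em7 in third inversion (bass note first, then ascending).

Em7 = E–G–B–D; third inversion → seventh (D) lowest.

D, E, G, B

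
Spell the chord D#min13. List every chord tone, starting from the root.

Root D#, quality minor thirteenth:
- root: D#
- minor 3rd: F#
- perfect 5th: A#
- minor 7th: C#
- major 9th: E#
- perfect 11th: G#
- major 13th: B#

D# – F# – A# – C# – E# – G# – B#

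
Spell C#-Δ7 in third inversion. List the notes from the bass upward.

C#-Δ7 = C♯–E–G♯–B♯; third inversion → seventh (B♯) lowest.

B♯ – C♯ – E – G♯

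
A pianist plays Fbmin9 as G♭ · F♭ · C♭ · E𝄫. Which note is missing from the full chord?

A𝄫

The full Fbmin9 chord is F♭, A𝄫, C♭, E𝄫, G♭.
Comparing with the voicing, the minor 3rd (3rd) — A𝄫 — is absent.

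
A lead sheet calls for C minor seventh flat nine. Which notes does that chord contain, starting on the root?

C E-flat G B-flat D-flat

Root C, quality minor seventh flat nine:
root → C
3rd (minor 3rd) → E-flat
5th (perfect 5th) → G
7th (minor 7th) → B-flat
9th (minor 9th) → D-flat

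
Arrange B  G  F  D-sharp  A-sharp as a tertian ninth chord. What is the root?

Stacking in thirds gives G – B – D-sharp – F – A-sharp, so G is the root — G dominant seventh sharp nine sharp five.

G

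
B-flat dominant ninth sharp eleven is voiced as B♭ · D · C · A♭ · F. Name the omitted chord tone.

The full B-flat dominant ninth sharp eleven chord is B♭, D, F, A♭, C, E.
Comparing with the voicing, the augmented 11th (11th) — E — is absent.

E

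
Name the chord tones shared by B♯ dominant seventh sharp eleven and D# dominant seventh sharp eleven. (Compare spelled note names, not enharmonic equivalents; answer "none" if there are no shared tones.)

B♯ dominant seventh sharp eleven: B-sharp D-double-sharp F-double-sharp A-sharp E-double-sharp
D# dominant seventh sharp eleven: D-sharp F-double-sharp A-sharp C-sharp G-double-sharp
Common to both → F-double-sharp, A-sharp.

F-double-sharp, A-sharp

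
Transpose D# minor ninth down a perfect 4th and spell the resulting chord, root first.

Transposed root: D# → A# (perfect 4th down). So we spell A# minor ninth:
- root: A#
- minor 3rd: C#
- perfect 5th: E#
- minor 7th: G#
- major 9th: B#

A# C# E# G# B#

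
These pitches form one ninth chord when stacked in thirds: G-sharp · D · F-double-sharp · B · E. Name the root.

Stacking in thirds gives E – G-sharp – B – D – F-double-sharp, so E is the root — E dominant seventh sharp nine.

E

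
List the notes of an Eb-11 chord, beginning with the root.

Eb-11: minor eleventh on E♭.
- root: E♭
- minor 3rd: G♭
- perfect 5th: B♭
- minor 7th: D♭
- major 9th: F
- perfect 11th: A♭

E♭  G♭  B♭  D♭  F  A♭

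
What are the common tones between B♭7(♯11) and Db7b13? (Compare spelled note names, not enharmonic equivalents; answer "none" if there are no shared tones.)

B♭7(♯11) = Bb, D, F, Ab, E.
Db7b13 = Db, F, Ab, Cb, Bbb.
Shared: F, Ab.

F, Ab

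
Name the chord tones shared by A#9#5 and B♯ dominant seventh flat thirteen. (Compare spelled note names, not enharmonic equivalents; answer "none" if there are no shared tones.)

A# – G# – B#

A#9#5: A# C## E## G# B#
B♯ dominant seventh flat thirteen: B# D## F## A# G#
Common to both → A#, G#, B#.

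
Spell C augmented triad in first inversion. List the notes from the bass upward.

C augmented triad = C–E–G-sharp; first inversion → third (E) lowest.

E  G-sharp  C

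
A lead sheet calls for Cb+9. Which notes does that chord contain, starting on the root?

Cb+9: dominant ninth sharp five on C♭.
Root: C♭
Major 3rd (3rd): E♭
Augmented 5th (5th): G
Minor 7th (7th): B𝄫
Major 9th (9th): D♭

C♭  E♭  G  B𝄫  D♭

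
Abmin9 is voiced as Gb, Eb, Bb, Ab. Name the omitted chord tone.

Abmin9 = Ab, Cb, Eb, Gb, Bb. The voicing lacks the 3rd (minor 3rd), Cb.

Cb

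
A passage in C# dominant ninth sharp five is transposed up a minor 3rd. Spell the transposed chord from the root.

E – G-sharp – B-sharp – D – F-sharp

C-sharp up a minor 3rd → E. New chord: E dominant ninth sharp five.
E — root
G-sharp — major 3rd
B-sharp — augmented 5th
D — minor 7th
F-sharp — major 9th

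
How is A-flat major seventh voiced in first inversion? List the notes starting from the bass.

C  E-flat  G  A-flat

In root position, A-flat major seventh is A-flat–C–E-flat–G.
First inversion puts the third (C) in the bass.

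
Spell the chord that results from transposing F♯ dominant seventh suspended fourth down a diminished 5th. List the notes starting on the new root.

Transposed root: F-sharp → B-sharp (diminished 5th down). So we spell B-sharp dominant seventh suspended fourth:
B-sharp — root
E-sharp — perfect 4th
F-double-sharp — perfect 5th
A-sharp — minor 7th

B-sharp – E-sharp – F-double-sharp – A-sharp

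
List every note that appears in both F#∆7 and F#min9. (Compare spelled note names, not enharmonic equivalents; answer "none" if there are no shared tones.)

F♯  C♯

F#∆7: F♯ A♯ C♯ E♯
F#min9: F♯ A C♯ E G♯
Common to both → F♯, C♯.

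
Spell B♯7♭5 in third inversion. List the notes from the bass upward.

B♯7♭5 = B♯–D𝄪–F♯–A♯; third inversion → seventh (A♯) lowest.

A♯, B♯, D𝄪, F♯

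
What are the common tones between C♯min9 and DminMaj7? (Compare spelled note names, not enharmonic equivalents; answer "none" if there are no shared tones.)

C♯min9 = C♯, E, G♯, B, D♯.
DminMaj7 = D, F, A, C♯.
Shared: C♯.

C♯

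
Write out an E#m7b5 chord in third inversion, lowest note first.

D#, E#, G#, B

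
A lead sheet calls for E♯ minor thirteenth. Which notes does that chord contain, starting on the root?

Root E-sharp, quality minor thirteenth:
- root: E-sharp
- minor 3rd: G-sharp
- perfect 5th: B-sharp
- minor 7th: D-sharp
- major 9th: F-double-sharp
- perfect 11th: A-sharp
- major 13th: C-double-sharp

E-sharp G-sharp B-sharp D-sharp F-double-sharp A-sharp C-double-sharp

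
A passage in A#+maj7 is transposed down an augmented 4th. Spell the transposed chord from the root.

An augmented 4th down from A# is E, so the new chord is E augmented major seventh.
- root: E
- major 3rd: G#
- augmented 5th: B#
- major 7th: D#

E – G# – B# – D#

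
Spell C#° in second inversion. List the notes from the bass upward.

G  C#  E

C#° = C#–E–G; second inversion → fifth (G) lowest.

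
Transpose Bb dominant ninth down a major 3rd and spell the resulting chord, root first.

G-flat, B-flat, D-flat, F-flat, A-flat

B-flat down a major 3rd → G-flat. New chord: G-flat dominant ninth.
G-flat — root
B-flat — major 3rd
D-flat — perfect 5th
F-flat — minor 7th
A-flat — major 9th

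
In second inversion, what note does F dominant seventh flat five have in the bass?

Cb

F dominant seventh flat five = F–A–Cb–Eb. Second inversion → fifth in the bass = Cb.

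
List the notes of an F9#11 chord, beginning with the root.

F A C Eb G B

F9#11: dominant ninth sharp eleven on F.
- root: F
- major 3rd: A
- perfect 5th: C
- minor 7th: Eb
- major 9th: G
- augmented 11th: B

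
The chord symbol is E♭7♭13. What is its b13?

C♭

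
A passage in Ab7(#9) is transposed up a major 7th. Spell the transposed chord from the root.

G B D F A♯

A♭ up a major 7th → G. New chord: G dominant seventh sharp nine.
G — root
B — major 3rd
D — perfect 5th
F — minor 7th
A♯ — augmented 9th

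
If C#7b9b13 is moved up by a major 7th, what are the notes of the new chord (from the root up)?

B♯ – D𝄪 – F𝄪 – A♯ – C♯ – G♯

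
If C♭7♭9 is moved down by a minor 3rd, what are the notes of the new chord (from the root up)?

A minor 3rd down from C♭ is A♭, so the new chord is A♭ dominant seventh flat nine.
- root: A♭
- major 3rd: C
- perfect 5th: E♭
- minor 7th: G♭
- minor 9th: B𝄫

A♭, C, E♭, G♭, B𝄫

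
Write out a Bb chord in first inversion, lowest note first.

In root position, Bb is B♭–D–F.
First inversion puts the third (D) in the bass.

D – F – B♭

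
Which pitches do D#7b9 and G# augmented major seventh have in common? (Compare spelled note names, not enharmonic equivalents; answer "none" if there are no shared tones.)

F##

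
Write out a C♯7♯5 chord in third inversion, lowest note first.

B, C♯, E♯, G𝄪

In root position, C♯7♯5 is C♯–E♯–G𝄪–B.
Third inversion puts the seventh (B) in the bass.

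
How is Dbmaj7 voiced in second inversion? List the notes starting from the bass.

A♭ C D♭ F

Dbmaj7 = D♭–F–A♭–C; second inversion → fifth (A♭) lowest.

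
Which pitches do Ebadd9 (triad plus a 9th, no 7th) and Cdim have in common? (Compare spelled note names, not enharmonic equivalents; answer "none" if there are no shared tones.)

Ebadd9 = Eb, G, Bb, F.
Cdim = C, Eb, Gb.
Shared: Eb.

Eb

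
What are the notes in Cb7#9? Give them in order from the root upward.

Cb, Eb, Gb, Bbb, D

Cb7#9: dominant seventh sharp nine on Cb.
Root: Cb
Major 3rd (3rd): Eb
Perfect 5th (5th): Gb
Minor 7th (7th): Bbb
Augmented 9th (9th): D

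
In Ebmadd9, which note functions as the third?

Ebmadd9 is built on E♭; its 3rd is a minor 3rd above the root.
A third above E uses the letter G, and the minor 3rd above E♭ is G♭.

G♭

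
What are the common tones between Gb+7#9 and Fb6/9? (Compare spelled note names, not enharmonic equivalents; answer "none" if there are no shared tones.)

G♭, F♭

Gb+7#9 = G♭, B♭, D, F♭, A.
Fb6/9 = F♭, A♭, C♭, D♭, G♭.
Shared: G♭, F♭.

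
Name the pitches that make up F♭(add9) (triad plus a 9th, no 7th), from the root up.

Root F♭, quality added-ninth:
root → F♭
3rd (major 3rd) → A♭
5th (perfect 5th) → C♭
9th (major 9th) → G♭

F♭ A♭ C♭ G♭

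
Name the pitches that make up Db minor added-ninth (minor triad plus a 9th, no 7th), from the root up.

D-flat, F-flat, A-flat, E-flat

Db minor added-ninth is a minor added-ninth built on D-flat.
root → D-flat
3rd (minor 3rd) → F-flat
5th (perfect 5th) → A-flat
9th (major 9th) → E-flat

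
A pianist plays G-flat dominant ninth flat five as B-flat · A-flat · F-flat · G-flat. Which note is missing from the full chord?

D-double-flat

The full G-flat dominant ninth flat five chord is G-flat, B-flat, D-double-flat, F-flat, A-flat.
Comparing with the voicing, the diminished 5th (5th) — D-double-flat — is absent.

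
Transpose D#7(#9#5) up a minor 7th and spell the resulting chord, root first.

C#, E#, G##, B, D##

Transposed root: D# → C# (minor 7th up). So we spell C# dominant seventh sharp nine sharp five:
Root: C#
Major 3rd (3rd): E#
Augmented 5th (5th): G##
Minor 7th (7th): B
Augmented 9th (9th): D##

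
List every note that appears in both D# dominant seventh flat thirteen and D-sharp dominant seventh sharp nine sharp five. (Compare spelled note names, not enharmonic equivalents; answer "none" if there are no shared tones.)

D-sharp, F-double-sharp, C-sharp

D# dominant seventh flat thirteen: D-sharp F-double-sharp A-sharp C-sharp B
D-sharp dominant seventh sharp nine sharp five: D-sharp F-double-sharp A-double-sharp C-sharp E-double-sharp
Common to both → D-sharp, F-double-sharp, C-sharp.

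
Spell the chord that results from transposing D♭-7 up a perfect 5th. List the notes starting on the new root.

Ab  Cb  Eb  Gb

A perfect 5th up from Db is Ab, so the new chord is Ab minor seventh.
Ab — root
Cb — minor 3rd
Eb — perfect 5th
Gb — minor 7th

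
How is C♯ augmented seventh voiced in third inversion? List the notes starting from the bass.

B, C#, E#, G##

C♯ augmented seventh = C#–E#–G##–B; third inversion → seventh (B) lowest.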